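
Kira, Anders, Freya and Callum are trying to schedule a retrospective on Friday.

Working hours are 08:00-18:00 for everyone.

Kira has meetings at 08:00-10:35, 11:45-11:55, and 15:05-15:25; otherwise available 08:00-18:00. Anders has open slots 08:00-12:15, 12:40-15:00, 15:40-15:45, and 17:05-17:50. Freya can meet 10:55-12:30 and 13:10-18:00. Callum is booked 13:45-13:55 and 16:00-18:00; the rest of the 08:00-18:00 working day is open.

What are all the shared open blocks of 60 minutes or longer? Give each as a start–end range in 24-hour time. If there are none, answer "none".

Kira free within 08:00–18:00: 10:35–11:45, 11:55–15:05, 15:25–18:00.
Callum free within 08:00–18:00: 08:00–13:45, 13:55–16:00.
Kira ∩ Anders: 10:35–11:45, 11:55–12:15, 12:40–15:00, 15:40–15:45, 17:05–17:50.
Kira ∩ Anders ∩ Freya: 10:55–11:45, 11:55–12:15, 13:10–15:00, 15:40–15:45, 17:05–17:50.
Kira ∩ Anders ∩ Freya ∩ Callum: 10:55–11:45, 11:55–12:15, 13:10–13:45, 13:55–15:00, 15:40–15:45.
Windows ≥ 60 min: 13:55–15:00.

13:55–15:00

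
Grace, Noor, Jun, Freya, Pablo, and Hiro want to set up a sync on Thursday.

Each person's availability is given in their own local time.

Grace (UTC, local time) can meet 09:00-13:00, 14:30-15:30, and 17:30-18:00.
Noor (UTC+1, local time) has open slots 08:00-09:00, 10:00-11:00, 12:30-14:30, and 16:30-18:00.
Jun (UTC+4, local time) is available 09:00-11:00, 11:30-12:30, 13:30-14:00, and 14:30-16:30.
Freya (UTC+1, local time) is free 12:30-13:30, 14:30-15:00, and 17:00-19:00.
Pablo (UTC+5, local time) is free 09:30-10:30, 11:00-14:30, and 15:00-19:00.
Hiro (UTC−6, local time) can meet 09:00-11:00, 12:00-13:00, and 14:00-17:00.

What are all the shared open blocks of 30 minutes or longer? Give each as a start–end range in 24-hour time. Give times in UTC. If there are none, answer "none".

none

Grace → UTC: 09:00–13:00, 14:30–15:30, 17:30–18:00.
Noor → UTC: 07:00–08:00, 09:00–10:00, 11:30–13:30, 15:30–17:00.
Jun → UTC: 05:00–07:00, 07:30–08:30, 09:30–10:00, 10:30–12:30.
Freya → UTC: 11:30–12:30, 13:30–14:00, 16:00–18:00.
Pablo → UTC: 04:30–05:30, 06:00–09:30, 10:00–14:00.
Hiro → UTC: 15:00–17:00, 18:00–19:00, 20:00–23:00.
Grace ∩ Noor: 09:00–10:00, 11:30–13:00.
Grace ∩ Noor ∩ Jun: 09:30–10:00, 11:30–12:30.
Grace ∩ Noor ∩ Jun ∩ Freya: 11:30–12:30.
Grace ∩ Noor ∩ Jun ∩ Freya ∩ Pablo: 11:30–12:30.
Grace ∩ Noor ∩ Jun ∩ Freya ∩ Pablo ∩ Hiro: (none).
Windows ≥ 30 min: (none).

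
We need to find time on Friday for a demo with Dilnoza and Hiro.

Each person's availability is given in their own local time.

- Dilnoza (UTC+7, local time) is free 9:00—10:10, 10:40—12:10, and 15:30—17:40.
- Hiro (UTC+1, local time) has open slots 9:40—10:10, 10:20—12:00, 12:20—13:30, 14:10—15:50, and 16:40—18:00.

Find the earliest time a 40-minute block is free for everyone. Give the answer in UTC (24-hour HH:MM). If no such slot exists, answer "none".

Dilnoza → UTC: 02:00–03:10, 03:40–05:10, 08:30–10:40.
Hiro → UTC: 08:40–09:10, 09:20–11:00, 11:20–12:30, 13:10–14:50, 15:40–17:00.
Dilnoza ∩ Hiro: 08:40–09:10, 09:20–10:40.
Windows ≥ 40 min: 09:20–10:40.
Earliest such window starts at 09:20.

09:20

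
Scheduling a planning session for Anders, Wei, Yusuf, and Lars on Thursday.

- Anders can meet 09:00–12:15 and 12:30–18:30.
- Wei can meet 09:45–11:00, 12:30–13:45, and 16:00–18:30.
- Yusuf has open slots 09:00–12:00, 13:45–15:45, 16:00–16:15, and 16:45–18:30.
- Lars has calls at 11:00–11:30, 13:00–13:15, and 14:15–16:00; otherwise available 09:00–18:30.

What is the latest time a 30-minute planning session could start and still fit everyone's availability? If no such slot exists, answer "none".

Lars free within 09:00–18:30: 09:00–11:00, 11:30–13:00, 13:15–14:15, 16:00–18:30.
Anders ∩ Wei: 09:45–11:00, 12:30–13:45, 16:00–18:30.
Anders ∩ Wei ∩ Yusuf: 09:45–11:00, 16:00–16:15, 16:45–18:30.
Anders ∩ Wei ∩ Yusuf ∩ Lars: 09:45–11:00, 16:00–16:15, 16:45–18:30.
Windows ≥ 30 min: 09:45–11:00, 16:45–18:30.
Latest start in the last window 16:45–18:30 is 18:30 − 30 min = 18:00.

18:00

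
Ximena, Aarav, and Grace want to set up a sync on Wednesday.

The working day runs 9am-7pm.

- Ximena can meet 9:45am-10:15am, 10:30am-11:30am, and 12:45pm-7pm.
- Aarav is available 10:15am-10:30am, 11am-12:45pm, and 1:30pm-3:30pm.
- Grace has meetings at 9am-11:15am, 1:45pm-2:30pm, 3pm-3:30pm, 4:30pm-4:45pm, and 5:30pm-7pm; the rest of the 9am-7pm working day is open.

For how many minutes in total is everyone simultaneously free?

60 minutes

Grace free within 09:00–19:00: 11:15–13:45, 14:30–15:00, 15:30–16:30, 16:45–17:30.
Ximena ∩ Aarav: 11:00–11:30, 13:30–15:30.
Ximena ∩ Aarav ∩ Grace: 11:15–11:30, 13:30–13:45, 14:30–15:00.
Total common minutes: 15 + 15 + 30 = 60.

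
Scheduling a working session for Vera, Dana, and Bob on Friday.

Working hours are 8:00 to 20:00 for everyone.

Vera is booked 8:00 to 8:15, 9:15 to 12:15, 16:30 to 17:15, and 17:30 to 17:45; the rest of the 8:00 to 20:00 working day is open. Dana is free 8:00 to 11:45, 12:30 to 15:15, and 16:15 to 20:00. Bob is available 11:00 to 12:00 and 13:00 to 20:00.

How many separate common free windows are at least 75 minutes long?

2

Vera free within 08:00–20:00: 08:15–09:15, 12:15–16:30, 17:15–17:30, 17:45–20:00.
Vera ∩ Dana: 08:15–09:15, 12:30–15:15, 16:15–16:30, 17:15–17:30, 17:45–20:00.
Vera ∩ Dana ∩ Bob: 13:00–15:15, 16:15–16:30, 17:15–17:30, 17:45–20:00.
Windows ≥ 75 min: 13:00–15:15, 17:45–20:00.
That's 2 windows.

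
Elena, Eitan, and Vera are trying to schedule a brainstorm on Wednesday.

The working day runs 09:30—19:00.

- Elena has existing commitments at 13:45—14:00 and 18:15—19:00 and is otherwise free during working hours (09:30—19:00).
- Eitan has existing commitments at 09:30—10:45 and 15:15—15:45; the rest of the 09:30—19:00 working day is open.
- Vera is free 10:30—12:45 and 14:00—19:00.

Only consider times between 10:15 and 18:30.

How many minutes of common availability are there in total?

Elena free within 09:30–19:00: 09:30–13:45, 14:00–18:15.
Eitan free within 09:30–19:00: 10:45–15:15, 15:45–19:00.
Elena ∩ Eitan: 10:45–13:45, 14:00–15:15, 15:45–18:15.
Elena ∩ Eitan ∩ Vera: 10:45–12:45, 14:00–15:15, 15:45–18:15.
Restricted to 10:15–18:30: 10:45–12:45, 14:00–15:15, 15:45–18:15.
Total common minutes: 120 + 75 + 150 = 345.

345 minutes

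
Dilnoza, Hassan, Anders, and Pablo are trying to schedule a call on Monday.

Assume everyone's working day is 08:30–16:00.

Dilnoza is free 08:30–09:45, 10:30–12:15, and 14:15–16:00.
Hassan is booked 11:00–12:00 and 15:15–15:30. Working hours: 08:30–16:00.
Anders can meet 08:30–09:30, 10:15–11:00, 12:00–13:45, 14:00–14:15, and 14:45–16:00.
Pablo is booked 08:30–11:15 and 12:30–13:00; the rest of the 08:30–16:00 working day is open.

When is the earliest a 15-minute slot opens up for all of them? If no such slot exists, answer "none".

Hassan free within 08:30–16:00: 08:30–11:00, 12:00–15:15, 15:30–16:00.
Pablo free within 08:30–16:00: 11:15–12:30, 13:00–16:00.
Dilnoza ∩ Hassan: 08:30–09:45, 10:30–11:00, 12:00–12:15, 14:15–15:15, 15:30–16:00.
Dilnoza ∩ Hassan ∩ Anders: 08:30–09:30, 10:30–11:00, 12:00–12:15, 14:45–15:15, 15:30–16:00.
Dilnoza ∩ Hassan ∩ Anders ∩ Pablo: 12:00–12:15, 14:45–15:15, 15:30–16:00.
Windows ≥ 15 min: 12:00–12:15, 14:45–15:15, 15:30–16:00.
Earliest such window starts at 12:00.

12:00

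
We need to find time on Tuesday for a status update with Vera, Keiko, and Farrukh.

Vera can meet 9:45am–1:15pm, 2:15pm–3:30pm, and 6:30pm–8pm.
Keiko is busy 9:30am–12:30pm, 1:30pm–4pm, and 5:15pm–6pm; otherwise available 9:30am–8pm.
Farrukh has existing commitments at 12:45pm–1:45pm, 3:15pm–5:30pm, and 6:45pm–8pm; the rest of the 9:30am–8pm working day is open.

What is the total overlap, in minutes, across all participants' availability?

30 minutes

Keiko free within 09:30–20:00: 12:30–13:30, 16:00–17:15, 18:00–20:00.
Farrukh free within 09:30–20:00: 09:30–12:45, 13:45–15:15, 17:30–18:45.
Vera ∩ Keiko: 12:30–13:15, 18:30–20:00.
Vera ∩ Keiko ∩ Farrukh: 12:30–12:45, 18:30–18:45.
Total common minutes: 15 + 15 = 30.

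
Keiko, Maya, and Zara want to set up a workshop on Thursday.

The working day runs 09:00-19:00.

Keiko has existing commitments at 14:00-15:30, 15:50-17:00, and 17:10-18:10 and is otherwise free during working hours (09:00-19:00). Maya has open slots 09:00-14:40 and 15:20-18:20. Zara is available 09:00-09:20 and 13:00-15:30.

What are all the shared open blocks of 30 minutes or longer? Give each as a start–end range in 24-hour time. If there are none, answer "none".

Keiko free within 09:00–19:00: 09:00–14:00, 15:30–15:50, 17:00–17:10, 18:10–19:00.
Keiko ∩ Maya: 09:00–14:00, 15:30–15:50, 17:00–17:10, 18:10–18:20.
Keiko ∩ Maya ∩ Zara: 09:00–09:20, 13:00–14:00.
Windows ≥ 30 min: 13:00–14:00.

13:00–14:00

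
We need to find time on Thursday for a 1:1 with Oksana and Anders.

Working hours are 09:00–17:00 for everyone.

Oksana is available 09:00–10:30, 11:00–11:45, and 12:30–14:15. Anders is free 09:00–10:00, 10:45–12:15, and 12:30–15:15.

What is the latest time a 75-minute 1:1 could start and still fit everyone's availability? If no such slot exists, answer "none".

13:00

Oksana ∩ Anders: 09:00–10:00, 11:00–11:45, 12:30–14:15.
Windows ≥ 75 min: 12:30–14:15.
Latest start in the last window 12:30–14:15 is 14:15 − 75 min = 13:00.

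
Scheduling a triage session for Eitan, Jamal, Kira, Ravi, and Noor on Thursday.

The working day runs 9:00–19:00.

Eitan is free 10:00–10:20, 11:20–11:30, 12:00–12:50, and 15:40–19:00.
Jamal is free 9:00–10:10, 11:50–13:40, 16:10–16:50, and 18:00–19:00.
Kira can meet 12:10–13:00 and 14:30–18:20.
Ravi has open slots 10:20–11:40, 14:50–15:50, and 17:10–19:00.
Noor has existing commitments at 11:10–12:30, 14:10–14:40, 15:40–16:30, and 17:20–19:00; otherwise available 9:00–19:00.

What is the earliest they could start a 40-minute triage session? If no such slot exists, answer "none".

none

Noor free within 09:00–19:00: 09:00–11:10, 12:30–14:10, 14:40–15:40, 16:30–17:20.
Eitan ∩ Jamal: 10:00–10:10, 12:00–12:50, 16:10–16:50, 18:00–19:00.
Eitan ∩ Jamal ∩ Kira: 12:10–12:50, 16:10–16:50, 18:00–18:20.
Eitan ∩ Jamal ∩ Kira ∩ Ravi: 18:00–18:20.
Eitan ∩ Jamal ∩ Kira ∩ Ravi ∩ Noor: (none).
Windows ≥ 40 min: (none).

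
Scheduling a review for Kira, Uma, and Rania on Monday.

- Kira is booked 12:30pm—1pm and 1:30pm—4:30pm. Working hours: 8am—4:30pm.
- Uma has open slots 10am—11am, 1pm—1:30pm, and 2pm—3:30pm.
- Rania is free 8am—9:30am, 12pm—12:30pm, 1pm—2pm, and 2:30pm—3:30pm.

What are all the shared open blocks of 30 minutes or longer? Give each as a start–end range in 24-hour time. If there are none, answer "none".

Kira free within 08:00–16:30: 08:00–12:30, 13:00–13:30.
Kira ∩ Uma: 10:00–11:00, 13:00–13:30.
Kira ∩ Uma ∩ Rania: 13:00–13:30.
Windows ≥ 30 min: 13:00–13:30.

13:00–13:30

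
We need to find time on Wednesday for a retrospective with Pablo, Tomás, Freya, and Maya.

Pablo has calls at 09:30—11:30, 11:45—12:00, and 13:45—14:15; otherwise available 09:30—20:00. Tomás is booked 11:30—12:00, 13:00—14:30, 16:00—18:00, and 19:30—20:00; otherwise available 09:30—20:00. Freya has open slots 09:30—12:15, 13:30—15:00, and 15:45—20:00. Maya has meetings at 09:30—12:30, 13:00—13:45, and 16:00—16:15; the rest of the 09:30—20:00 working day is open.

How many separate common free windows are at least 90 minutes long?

Pablo free within 09:30–20:00: 11:30–11:45, 12:00–13:45, 14:15–20:00.
Tomás free within 09:30–20:00: 09:30–11:30, 12:00–13:00, 14:30–16:00, 18:00–19:30.
Maya free within 09:30–20:00: 12:30–13:00, 13:45–16:00, 16:15–20:00.
Pablo ∩ Tomás: 12:00–13:00, 14:30–16:00, 18:00–19:30.
Pablo ∩ Tomás ∩ Freya: 12:00–12:15, 14:30–15:00, 15:45–16:00, 18:00–19:30.
Pablo ∩ Tomás ∩ Freya ∩ Maya: 14:30–15:00, 15:45–16:00, 18:00–19:30.
Windows ≥ 90 min: 18:00–19:30.
That's 1 window.

1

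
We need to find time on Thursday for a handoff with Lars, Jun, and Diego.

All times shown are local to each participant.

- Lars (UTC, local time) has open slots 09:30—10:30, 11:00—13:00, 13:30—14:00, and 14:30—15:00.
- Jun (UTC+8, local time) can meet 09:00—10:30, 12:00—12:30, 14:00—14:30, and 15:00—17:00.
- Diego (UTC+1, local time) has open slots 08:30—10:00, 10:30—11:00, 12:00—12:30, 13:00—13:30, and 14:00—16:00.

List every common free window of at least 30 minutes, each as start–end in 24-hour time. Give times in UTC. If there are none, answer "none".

none

Lars → UTC: 09:30–10:30, 11:00–13:00, 13:30–14:00, 14:30–15:00.
Jun → UTC: 01:00–02:30, 04:00–04:30, 06:00–06:30, 07:00–09:00.
Diego → UTC: 07:30–09:00, 09:30–10:00, 11:00–11:30, 12:00–12:30, 13:00–15:00.
Lars ∩ Jun: (none).
Lars ∩ Jun ∩ Diego: (none).
Windows ≥ 30 min: (none).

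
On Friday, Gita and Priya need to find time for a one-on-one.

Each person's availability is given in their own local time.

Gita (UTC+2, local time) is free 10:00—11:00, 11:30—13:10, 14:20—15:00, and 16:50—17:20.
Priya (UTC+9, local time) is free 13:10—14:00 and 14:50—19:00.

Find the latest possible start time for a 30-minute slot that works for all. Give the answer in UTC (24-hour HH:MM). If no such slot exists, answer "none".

Gita → UTC: 08:00–09:00, 09:30–11:10, 12:20–13:00, 14:50–15:20.
Priya → UTC: 04:10–05:00, 05:50–10:00.
Gita ∩ Priya: 08:00–09:00, 09:30–10:00.
Windows ≥ 30 min: 08:00–09:00, 09:30–10:00.
Latest start in the last window 09:30–10:00 is 10:00 − 30 min = 09:30.

09:30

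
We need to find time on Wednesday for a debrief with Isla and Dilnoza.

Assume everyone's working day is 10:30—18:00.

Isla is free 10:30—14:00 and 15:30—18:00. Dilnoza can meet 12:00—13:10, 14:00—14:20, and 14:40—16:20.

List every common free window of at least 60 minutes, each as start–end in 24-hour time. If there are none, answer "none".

12:00–13:10

Isla ∩ Dilnoza: 12:00–13:10, 15:30–16:20.
Windows ≥ 60 min: 12:00–13:10.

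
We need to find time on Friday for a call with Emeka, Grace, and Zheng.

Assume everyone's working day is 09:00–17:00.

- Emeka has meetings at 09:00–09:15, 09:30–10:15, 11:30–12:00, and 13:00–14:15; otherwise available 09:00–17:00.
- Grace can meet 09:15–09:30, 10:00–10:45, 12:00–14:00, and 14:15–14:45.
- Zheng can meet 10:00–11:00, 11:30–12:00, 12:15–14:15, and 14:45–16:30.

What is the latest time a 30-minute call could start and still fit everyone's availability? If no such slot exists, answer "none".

Emeka free within 09:00–17:00: 09:15–09:30, 10:15–11:30, 12:00–13:00, 14:15–17:00.
Emeka ∩ Grace: 09:15–09:30, 10:15–10:45, 12:00–13:00, 14:15–14:45.
Emeka ∩ Grace ∩ Zheng: 10:15–10:45, 12:15–13:00.
Windows ≥ 30 min: 10:15–10:45, 12:15–13:00.
Latest start in the last window 12:15–13:00 is 13:00 − 30 min = 12:30.

12:30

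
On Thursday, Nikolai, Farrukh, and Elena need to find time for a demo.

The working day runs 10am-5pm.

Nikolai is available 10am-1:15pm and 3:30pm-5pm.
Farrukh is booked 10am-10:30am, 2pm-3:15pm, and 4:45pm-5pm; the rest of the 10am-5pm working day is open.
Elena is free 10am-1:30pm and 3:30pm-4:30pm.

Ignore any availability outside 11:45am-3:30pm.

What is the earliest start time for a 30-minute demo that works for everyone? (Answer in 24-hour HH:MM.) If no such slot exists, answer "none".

Farrukh free within 10:00–17:00: 10:30–14:00, 15:15–16:45.
Nikolai ∩ Farrukh: 10:30–13:15, 15:30–16:45.
Nikolai ∩ Farrukh ∩ Elena: 10:30–13:15, 15:30–16:30.
Restricted to 11:45–15:30: 11:45–13:15.
Windows ≥ 30 min: 11:45–13:15.
Earliest such window starts at 11:45.

11:45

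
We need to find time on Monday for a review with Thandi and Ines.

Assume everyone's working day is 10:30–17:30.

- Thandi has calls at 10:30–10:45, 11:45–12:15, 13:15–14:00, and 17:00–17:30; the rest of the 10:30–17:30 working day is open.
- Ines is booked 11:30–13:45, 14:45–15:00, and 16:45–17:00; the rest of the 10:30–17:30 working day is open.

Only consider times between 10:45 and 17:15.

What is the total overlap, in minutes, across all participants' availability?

Thandi free within 10:30–17:30: 10:45–11:45, 12:15–13:15, 14:00–17:00.
Ines free within 10:30–17:30: 10:30–11:30, 13:45–14:45, 15:00–16:45, 17:00–17:30.
Thandi ∩ Ines: 10:45–11:30, 14:00–14:45, 15:00–16:45.
Restricted to 10:45–17:15: 10:45–11:30, 14:00–14:45, 15:00–16:45.
Total common minutes: 45 + 45 + 105 = 195.

195 minutes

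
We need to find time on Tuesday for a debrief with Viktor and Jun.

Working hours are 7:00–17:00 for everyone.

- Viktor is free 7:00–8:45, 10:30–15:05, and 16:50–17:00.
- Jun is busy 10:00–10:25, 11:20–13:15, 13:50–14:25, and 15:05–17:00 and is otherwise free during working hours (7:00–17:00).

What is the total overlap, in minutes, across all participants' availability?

Jun free within 07:00–17:00: 07:00–10:00, 10:25–11:20, 13:15–13:50, 14:25–15:05.
Viktor ∩ Jun: 07:00–08:45, 10:30–11:20, 13:15–13:50, 14:25–15:05.
Total common minutes: 105 + 50 + 35 + 40 = 230.

230 minutes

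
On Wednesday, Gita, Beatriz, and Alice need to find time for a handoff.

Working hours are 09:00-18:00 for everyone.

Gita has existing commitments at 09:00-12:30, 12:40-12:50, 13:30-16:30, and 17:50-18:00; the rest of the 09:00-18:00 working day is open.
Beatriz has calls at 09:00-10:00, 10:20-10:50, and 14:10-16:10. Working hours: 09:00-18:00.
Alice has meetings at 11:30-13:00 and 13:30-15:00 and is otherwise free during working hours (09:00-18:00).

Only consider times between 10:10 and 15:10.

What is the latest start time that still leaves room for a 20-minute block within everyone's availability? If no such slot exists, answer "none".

13:10

Gita free within 09:00–18:00: 12:30–12:40, 12:50–13:30, 16:30–17:50.
Beatriz free within 09:00–18:00: 10:00–10:20, 10:50–14:10, 16:10–18:00.
Alice free within 09:00–18:00: 09:00–11:30, 13:00–13:30, 15:00–18:00.
Gita ∩ Beatriz: 12:30–12:40, 12:50–13:30, 16:30–17:50.
Gita ∩ Beatriz ∩ Alice: 13:00–13:30, 16:30–17:50.
Restricted to 10:10–15:10: 13:00–13:30.
Windows ≥ 20 min: 13:00–13:30.
Latest start in the last window 13:00–13:30 is 13:30 − 20 min = 13:10.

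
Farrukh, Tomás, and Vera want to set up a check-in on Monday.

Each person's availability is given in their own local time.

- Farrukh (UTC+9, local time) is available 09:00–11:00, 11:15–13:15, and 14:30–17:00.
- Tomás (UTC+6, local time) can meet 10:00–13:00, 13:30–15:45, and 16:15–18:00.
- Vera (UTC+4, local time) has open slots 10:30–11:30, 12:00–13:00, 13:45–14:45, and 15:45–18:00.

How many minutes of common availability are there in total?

Farrukh → UTC: 00:00–02:00, 02:15–04:15, 05:30–08:00.
Tomás → UTC: 04:00–07:00, 07:30–09:45, 10:15–12:00.
Vera → UTC: 06:30–07:30, 08:00–09:00, 09:45–10:45, 11:45–14:00.
Farrukh ∩ Tomás: 04:00–04:15, 05:30–07:00, 07:30–08:00.
Farrukh ∩ Tomás ∩ Vera: 06:30–07:00.
Total common minutes: 30.

30 minutes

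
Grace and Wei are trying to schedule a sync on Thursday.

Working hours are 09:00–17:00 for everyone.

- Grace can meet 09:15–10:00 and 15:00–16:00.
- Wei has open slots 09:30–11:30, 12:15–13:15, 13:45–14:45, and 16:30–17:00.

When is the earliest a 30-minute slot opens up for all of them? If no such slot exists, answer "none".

Grace ∩ Wei: 09:30–10:00.
Windows ≥ 30 min: 09:30–10:00.
Earliest such window starts at 09:30.

09:30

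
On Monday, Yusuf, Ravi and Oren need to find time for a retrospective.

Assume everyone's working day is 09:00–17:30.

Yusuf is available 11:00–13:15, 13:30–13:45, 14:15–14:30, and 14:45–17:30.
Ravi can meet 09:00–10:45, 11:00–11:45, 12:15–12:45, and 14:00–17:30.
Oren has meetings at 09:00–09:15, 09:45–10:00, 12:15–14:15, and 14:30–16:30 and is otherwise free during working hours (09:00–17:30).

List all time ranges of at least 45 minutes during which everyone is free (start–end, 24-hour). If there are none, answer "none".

11:00–11:45, 16:30–17:30

Oren free within 09:00–17:30: 09:15–09:45, 10:00–12:15, 14:15–14:30, 16:30–17:30.
Yusuf ∩ Ravi: 11:00–11:45, 12:15–12:45, 14:15–14:30, 14:45–17:30.
Yusuf ∩ Ravi ∩ Oren: 11:00–11:45, 14:15–14:30, 16:30–17:30.
Windows ≥ 45 min: 11:00–11:45, 16:30–17:30.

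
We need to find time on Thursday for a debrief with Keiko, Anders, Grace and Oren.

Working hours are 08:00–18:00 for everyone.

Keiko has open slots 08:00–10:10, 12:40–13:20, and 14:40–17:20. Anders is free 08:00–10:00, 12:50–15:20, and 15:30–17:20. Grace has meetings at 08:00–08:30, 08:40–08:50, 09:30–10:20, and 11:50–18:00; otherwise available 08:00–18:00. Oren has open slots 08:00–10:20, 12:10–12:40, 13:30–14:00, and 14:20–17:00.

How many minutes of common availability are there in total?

Grace free within 08:00–18:00: 08:30–08:40, 08:50–09:30, 10:20–11:50.
Keiko ∩ Anders: 08:00–10:00, 12:50–13:20, 14:40–15:20, 15:30–17:20.
Keiko ∩ Anders ∩ Grace: 08:30–08:40, 08:50–09:30.
Keiko ∩ Anders ∩ Grace ∩ Oren: 08:30–08:40, 08:50–09:30.
Total common minutes: 10 + 40 = 50.

50 minutes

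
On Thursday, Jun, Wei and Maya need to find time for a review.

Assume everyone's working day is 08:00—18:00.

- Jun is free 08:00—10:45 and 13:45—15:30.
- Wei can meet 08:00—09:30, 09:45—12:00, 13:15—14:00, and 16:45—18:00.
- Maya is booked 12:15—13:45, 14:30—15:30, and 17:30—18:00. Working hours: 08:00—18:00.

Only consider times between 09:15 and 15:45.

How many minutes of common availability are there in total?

Maya free within 08:00–18:00: 08:00–12:15, 13:45–14:30, 15:30–17:30.
Jun ∩ Wei: 08:00–09:30, 09:45–10:45, 13:45–14:00.
Jun ∩ Wei ∩ Maya: 08:00–09:30, 09:45–10:45, 13:45–14:00.
Restricted to 09:15–15:45: 09:15–09:30, 09:45–10:45, 13:45–14:00.
Total common minutes: 15 + 60 + 15 = 90.

90 minutes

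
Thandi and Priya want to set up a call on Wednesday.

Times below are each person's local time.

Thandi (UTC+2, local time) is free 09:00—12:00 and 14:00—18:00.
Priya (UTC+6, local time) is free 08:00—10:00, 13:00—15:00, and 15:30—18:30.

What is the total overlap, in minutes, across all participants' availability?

180 minutes

Thandi → UTC: 07:00–10:00, 12:00–16:00.
Priya → UTC: 02:00–04:00, 07:00–09:00, 09:30–12:30.
Thandi ∩ Priya: 07:00–09:00, 09:30–10:00, 12:00–12:30.
Total common minutes: 120 + 30 + 30 = 180.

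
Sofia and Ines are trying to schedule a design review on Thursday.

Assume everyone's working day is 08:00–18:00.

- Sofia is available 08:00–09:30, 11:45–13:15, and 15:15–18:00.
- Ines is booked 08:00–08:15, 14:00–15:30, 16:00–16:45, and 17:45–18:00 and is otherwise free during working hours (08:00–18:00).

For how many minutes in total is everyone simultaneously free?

255 minutes

Ines free within 08:00–18:00: 08:15–14:00, 15:30–16:00, 16:45–17:45.
Sofia ∩ Ines: 08:15–09:30, 11:45–13:15, 15:30–16:00, 16:45–17:45.
Total common minutes: 75 + 90 + 30 + 60 = 255.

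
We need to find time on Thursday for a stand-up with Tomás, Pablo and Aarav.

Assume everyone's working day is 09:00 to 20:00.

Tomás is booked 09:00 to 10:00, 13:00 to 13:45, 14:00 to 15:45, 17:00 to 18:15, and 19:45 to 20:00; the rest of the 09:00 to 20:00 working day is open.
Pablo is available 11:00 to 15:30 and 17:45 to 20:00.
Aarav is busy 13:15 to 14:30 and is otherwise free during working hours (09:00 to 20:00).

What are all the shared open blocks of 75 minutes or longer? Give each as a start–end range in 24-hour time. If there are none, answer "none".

11:00–13:00, 18:15–19:45

Tomás free within 09:00–20:00: 10:00–13:00, 13:45–14:00, 15:45–17:00, 18:15–19:45.
Aarav free within 09:00–20:00: 09:00–13:15, 14:30–20:00.
Tomás ∩ Pablo: 11:00–13:00, 13:45–14:00, 18:15–19:45.
Tomás ∩ Pablo ∩ Aarav: 11:00–13:00, 18:15–19:45.
Windows ≥ 75 min: 11:00–13:00, 18:15–19:45.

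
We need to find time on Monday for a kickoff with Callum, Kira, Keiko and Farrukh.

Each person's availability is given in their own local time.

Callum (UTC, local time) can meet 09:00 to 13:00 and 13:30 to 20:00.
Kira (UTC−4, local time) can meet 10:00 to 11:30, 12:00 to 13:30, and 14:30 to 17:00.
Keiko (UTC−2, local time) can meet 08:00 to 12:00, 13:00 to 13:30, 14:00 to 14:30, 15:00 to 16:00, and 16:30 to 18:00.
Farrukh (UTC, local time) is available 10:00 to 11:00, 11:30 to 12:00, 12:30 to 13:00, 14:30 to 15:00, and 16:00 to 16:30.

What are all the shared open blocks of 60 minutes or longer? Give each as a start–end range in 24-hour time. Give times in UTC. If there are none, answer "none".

none

Callum → UTC: 09:00–13:00, 13:30–20:00.
Kira → UTC: 14:00–15:30, 16:00–17:30, 18:30–21:00.
Keiko → UTC: 10:00–14:00, 15:00–15:30, 16:00–16:30, 17:00–18:00, 18:30–20:00.
Farrukh → UTC: 10:00–11:00, 11:30–12:00, 12:30–13:00, 14:30–15:00, 16:00–16:30.
Callum ∩ Kira: 14:00–15:30, 16:00–17:30, 18:30–20:00.
Callum ∩ Kira ∩ Keiko: 15:00–15:30, 16:00–16:30, 17:00–17:30, 18:30–20:00.
Callum ∩ Kira ∩ Keiko ∩ Farrukh: 16:00–16:30.
Windows ≥ 60 min: (none).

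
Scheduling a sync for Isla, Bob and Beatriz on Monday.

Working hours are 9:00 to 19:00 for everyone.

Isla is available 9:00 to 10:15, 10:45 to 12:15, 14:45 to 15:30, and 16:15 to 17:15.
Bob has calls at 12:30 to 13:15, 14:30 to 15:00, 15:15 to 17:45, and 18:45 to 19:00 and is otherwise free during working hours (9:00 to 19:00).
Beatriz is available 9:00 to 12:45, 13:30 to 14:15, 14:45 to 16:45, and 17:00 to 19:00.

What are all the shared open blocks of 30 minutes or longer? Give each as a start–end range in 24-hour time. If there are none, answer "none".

09:00–10:15, 10:45–12:15

Bob free within 09:00–19:00: 09:00–12:30, 13:15–14:30, 15:00–15:15, 17:45–18:45.
Isla ∩ Bob: 09:00–10:15, 10:45–12:15, 15:00–15:15.
Isla ∩ Bob ∩ Beatriz: 09:00–10:15, 10:45–12:15, 15:00–15:15.
Windows ≥ 30 min: 09:00–10:15, 10:45–12:15.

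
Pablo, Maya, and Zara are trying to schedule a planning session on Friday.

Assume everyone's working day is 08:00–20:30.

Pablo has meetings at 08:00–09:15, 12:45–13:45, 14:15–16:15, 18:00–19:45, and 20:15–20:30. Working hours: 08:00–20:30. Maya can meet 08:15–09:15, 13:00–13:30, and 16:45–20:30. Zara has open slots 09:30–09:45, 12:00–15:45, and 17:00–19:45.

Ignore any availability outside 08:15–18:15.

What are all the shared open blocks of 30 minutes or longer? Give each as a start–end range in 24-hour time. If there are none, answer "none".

17:00–18:00

Pablo free within 08:00–20:30: 09:15–12:45, 13:45–14:15, 16:15–18:00, 19:45–20:15.
Pablo ∩ Maya: 16:45–18:00, 19:45–20:15.
Pablo ∩ Maya ∩ Zara: 17:00–18:00.
Restricted to 08:15–18:15: 17:00–18:00.
Windows ≥ 30 min: 17:00–18:00.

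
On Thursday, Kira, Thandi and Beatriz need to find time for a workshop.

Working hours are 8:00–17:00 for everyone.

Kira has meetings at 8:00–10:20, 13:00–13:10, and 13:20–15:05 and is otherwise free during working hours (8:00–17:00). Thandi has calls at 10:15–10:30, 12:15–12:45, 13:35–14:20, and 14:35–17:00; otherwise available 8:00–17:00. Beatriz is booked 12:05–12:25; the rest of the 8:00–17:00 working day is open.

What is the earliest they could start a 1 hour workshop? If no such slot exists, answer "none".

10:30

Kira free within 08:00–17:00: 10:20–13:00, 13:10–13:20, 15:05–17:00.
Thandi free within 08:00–17:00: 08:00–10:15, 10:30–12:15, 12:45–13:35, 14:20–14:35.
Beatriz free within 08:00–17:00: 08:00–12:05, 12:25–17:00.
Kira ∩ Thandi: 10:30–12:15, 12:45–13:00, 13:10–13:20.
Kira ∩ Thandi ∩ Beatriz: 10:30–12:05, 12:45–13:00, 13:10–13:20.
Windows ≥ 60 min: 10:30–12:05.
Earliest such window starts at 10:30.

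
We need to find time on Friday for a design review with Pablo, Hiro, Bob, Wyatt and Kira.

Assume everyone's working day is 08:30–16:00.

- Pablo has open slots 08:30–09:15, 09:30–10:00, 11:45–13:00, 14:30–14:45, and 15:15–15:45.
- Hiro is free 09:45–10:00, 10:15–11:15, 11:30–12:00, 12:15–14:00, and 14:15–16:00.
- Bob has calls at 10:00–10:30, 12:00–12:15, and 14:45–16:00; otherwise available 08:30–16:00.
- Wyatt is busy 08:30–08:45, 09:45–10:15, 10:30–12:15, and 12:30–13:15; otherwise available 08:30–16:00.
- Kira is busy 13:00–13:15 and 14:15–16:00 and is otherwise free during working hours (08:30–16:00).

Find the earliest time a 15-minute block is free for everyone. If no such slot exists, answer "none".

12:15

Bob free within 08:30–16:00: 08:30–10:00, 10:30–12:00, 12:15–14:45.
Wyatt free within 08:30–16:00: 08:45–09:45, 10:15–10:30, 12:15–12:30, 13:15–16:00.
Kira free within 08:30–16:00: 08:30–13:00, 13:15–14:15.
Pablo ∩ Hiro: 09:45–10:00, 11:45–12:00, 12:15–13:00, 14:30–14:45, 15:15–15:45.
Pablo ∩ Hiro ∩ Bob: 09:45–10:00, 11:45–12:00, 12:15–13:00, 14:30–14:45.
Pablo ∩ Hiro ∩ Bob ∩ Wyatt: 12:15–12:30, 14:30–14:45.
Pablo ∩ Hiro ∩ Bob ∩ Wyatt ∩ Kira: 12:15–12:30.
Windows ≥ 15 min: 12:15–12:30.
Earliest such window starts at 12:15.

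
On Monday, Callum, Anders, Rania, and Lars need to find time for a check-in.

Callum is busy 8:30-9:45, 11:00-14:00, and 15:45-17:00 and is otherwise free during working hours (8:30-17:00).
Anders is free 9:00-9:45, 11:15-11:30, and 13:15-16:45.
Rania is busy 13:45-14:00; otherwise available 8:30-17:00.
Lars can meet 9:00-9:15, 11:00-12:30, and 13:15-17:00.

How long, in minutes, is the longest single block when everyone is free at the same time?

105 minutes

Callum free within 08:30–17:00: 09:45–11:00, 14:00–15:45.
Rania free within 08:30–17:00: 08:30–13:45, 14:00–17:00.
Callum ∩ Anders: 14:00–15:45.
Callum ∩ Anders ∩ Rania: 14:00–15:45.
Callum ∩ Anders ∩ Rania ∩ Lars: 14:00–15:45.
Single common window of 105 minutes.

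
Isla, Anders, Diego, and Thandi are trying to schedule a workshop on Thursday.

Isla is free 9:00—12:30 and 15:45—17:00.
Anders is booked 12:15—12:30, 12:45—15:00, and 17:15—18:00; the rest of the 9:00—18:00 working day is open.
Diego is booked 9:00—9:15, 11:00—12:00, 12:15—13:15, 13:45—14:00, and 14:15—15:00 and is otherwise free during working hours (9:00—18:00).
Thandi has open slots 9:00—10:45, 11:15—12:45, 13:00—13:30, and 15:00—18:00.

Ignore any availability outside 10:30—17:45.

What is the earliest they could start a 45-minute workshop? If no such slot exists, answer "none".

Anders free within 09:00–18:00: 09:00–12:15, 12:30–12:45, 15:00–17:15.
Diego free within 09:00–18:00: 09:15–11:00, 12:00–12:15, 13:15–13:45, 14:00–14:15, 15:00–18:00.
Isla ∩ Anders: 09:00–12:15, 15:45–17:00.
Isla ∩ Anders ∩ Diego: 09:15–11:00, 12:00–12:15, 15:45–17:00.
Isla ∩ Anders ∩ Diego ∩ Thandi: 09:15–10:45, 12:00–12:15, 15:45–17:00.
Restricted to 10:30–17:45: 10:30–10:45, 12:00–12:15, 15:45–17:00.
Windows ≥ 45 min: 15:45–17:00.
Earliest such window starts at 15:45.

15:45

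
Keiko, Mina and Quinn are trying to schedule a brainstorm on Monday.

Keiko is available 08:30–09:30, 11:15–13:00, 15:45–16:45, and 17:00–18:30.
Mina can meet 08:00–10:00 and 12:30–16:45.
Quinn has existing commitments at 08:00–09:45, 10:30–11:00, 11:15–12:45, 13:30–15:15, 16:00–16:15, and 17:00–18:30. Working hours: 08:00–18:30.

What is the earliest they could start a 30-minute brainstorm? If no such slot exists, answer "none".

Quinn free within 08:00–18:30: 09:45–10:30, 11:00–11:15, 12:45–13:30, 15:15–16:00, 16:15–17:00.
Keiko ∩ Mina: 08:30–09:30, 12:30–13:00, 15:45–16:45.
Keiko ∩ Mina ∩ Quinn: 12:45–13:00, 15:45–16:00, 16:15–16:45.
Windows ≥ 30 min: 16:15–16:45.
Earliest such window starts at 16:15.

16:15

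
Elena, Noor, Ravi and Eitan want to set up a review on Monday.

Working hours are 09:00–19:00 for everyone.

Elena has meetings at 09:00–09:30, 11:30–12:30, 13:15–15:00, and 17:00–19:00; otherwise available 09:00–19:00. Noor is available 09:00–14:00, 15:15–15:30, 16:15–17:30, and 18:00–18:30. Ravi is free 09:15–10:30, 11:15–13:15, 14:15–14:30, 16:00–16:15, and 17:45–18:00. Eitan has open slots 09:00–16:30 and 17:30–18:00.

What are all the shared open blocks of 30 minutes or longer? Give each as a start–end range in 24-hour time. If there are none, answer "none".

Elena free within 09:00–19:00: 09:30–11:30, 12:30–13:15, 15:00–17:00.
Elena ∩ Noor: 09:30–11:30, 12:30–13:15, 15:15–15:30, 16:15–17:00.
Elena ∩ Noor ∩ Ravi: 09:30–10:30, 11:15–11:30, 12:30–13:15.
Elena ∩ Noor ∩ Ravi ∩ Eitan: 09:30–10:30, 11:15–11:30, 12:30–13:15.
Windows ≥ 30 min: 09:30–10:30, 12:30–13:15.

09:30–10:30, 12:30–13:15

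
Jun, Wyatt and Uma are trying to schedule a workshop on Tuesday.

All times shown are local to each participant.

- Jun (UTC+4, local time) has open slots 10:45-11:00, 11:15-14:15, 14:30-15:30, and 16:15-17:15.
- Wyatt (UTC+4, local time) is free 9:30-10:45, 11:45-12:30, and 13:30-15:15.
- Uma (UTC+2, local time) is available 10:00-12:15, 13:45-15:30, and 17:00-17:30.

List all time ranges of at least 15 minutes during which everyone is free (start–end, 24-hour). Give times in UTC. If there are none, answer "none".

Jun → UTC: 06:45–07:00, 07:15–10:15, 10:30–11:30, 12:15–13:15.
Wyatt → UTC: 05:30–06:45, 07:45–08:30, 09:30–11:15.
Uma → UTC: 08:00–10:15, 11:45–13:30, 15:00–15:30.
Jun ∩ Wyatt: 07:45–08:30, 09:30–10:15, 10:30–11:15.
Jun ∩ Wyatt ∩ Uma: 08:00–08:30, 09:30–10:15.
Windows ≥ 15 min: 08:00–08:30, 09:30–10:15.

08:00–08:30, 09:30–10:15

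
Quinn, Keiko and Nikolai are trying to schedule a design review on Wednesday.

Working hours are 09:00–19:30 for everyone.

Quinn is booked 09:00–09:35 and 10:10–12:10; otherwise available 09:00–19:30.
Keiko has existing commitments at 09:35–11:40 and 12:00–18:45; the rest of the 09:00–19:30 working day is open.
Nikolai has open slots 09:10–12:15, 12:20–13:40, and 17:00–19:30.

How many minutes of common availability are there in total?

45 minutes

Quinn free within 09:00–19:30: 09:35–10:10, 12:10–19:30.
Keiko free within 09:00–19:30: 09:00–09:35, 11:40–12:00, 18:45–19:30.
Quinn ∩ Keiko: 18:45–19:30.
Quinn ∩ Keiko ∩ Nikolai: 18:45–19:30.
Total common minutes: 45.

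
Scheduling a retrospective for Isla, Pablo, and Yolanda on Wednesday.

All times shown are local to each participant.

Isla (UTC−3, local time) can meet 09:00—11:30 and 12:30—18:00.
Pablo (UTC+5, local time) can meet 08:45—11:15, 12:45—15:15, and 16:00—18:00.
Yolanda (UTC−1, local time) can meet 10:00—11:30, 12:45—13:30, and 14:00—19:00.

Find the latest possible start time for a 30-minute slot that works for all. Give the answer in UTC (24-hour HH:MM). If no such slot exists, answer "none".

12:00

Isla → UTC: 12:00–14:30, 15:30–21:00.
Pablo → UTC: 03:45–06:15, 07:45–10:15, 11:00–13:00.
Yolanda → UTC: 11:00–12:30, 13:45–14:30, 15:00–20:00.
Isla ∩ Pablo: 12:00–13:00.
Isla ∩ Pablo ∩ Yolanda: 12:00–12:30.
Windows ≥ 30 min: 12:00–12:30.
Latest start in the last window 12:00–12:30 is 12:30 − 30 min = 12:00.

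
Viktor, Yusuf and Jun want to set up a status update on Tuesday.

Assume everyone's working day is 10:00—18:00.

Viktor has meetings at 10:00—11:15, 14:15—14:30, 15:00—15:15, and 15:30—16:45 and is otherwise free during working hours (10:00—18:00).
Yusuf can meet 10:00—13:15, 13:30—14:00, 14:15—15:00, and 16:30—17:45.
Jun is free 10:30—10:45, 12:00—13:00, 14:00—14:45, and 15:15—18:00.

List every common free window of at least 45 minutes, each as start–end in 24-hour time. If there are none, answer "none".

Viktor free within 10:00–18:00: 11:15–14:15, 14:30–15:00, 15:15–15:30, 16:45–18:00.
Viktor ∩ Yusuf: 11:15–13:15, 13:30–14:00, 14:30–15:00, 16:45–17:45.
Viktor ∩ Yusuf ∩ Jun: 12:00–13:00, 14:30–14:45, 16:45–17:45.
Windows ≥ 45 min: 12:00–13:00, 16:45–17:45.

12:00–13:00, 16:45–17:45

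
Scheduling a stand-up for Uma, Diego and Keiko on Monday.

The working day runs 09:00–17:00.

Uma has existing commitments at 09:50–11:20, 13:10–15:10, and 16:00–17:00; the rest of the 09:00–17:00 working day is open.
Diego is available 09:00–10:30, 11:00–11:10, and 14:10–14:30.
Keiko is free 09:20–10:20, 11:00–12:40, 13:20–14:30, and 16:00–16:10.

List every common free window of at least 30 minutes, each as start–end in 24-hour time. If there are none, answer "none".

Uma free within 09:00–17:00: 09:00–09:50, 11:20–13:10, 15:10–16:00.
Uma ∩ Diego: 09:00–09:50.
Uma ∩ Diego ∩ Keiko: 09:20–09:50.
Windows ≥ 30 min: 09:20–09:50.

09:20–09:50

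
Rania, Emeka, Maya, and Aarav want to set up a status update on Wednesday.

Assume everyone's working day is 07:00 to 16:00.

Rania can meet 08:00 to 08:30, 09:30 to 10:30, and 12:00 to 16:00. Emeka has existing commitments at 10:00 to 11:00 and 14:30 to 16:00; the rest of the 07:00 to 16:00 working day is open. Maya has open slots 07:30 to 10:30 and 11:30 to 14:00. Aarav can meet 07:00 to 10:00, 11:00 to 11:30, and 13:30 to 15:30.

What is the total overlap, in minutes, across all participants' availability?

Emeka free within 07:00–16:00: 07:00–10:00, 11:00–14:30.
Rania ∩ Emeka: 08:00–08:30, 09:30–10:00, 12:00–14:30.
Rania ∩ Emeka ∩ Maya: 08:00–08:30, 09:30–10:00, 12:00–14:00.
Rania ∩ Emeka ∩ Maya ∩ Aarav: 08:00–08:30, 09:30–10:00, 13:30–14:00.
Total common minutes: 30 + 30 + 30 = 90.

90 minutes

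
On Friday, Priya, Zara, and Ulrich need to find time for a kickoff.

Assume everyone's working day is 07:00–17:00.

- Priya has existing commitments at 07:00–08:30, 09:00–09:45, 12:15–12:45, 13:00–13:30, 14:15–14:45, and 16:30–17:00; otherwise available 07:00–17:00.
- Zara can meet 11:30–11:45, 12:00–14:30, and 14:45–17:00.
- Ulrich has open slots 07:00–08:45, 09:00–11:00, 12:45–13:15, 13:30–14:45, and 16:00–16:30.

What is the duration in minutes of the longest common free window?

Priya free within 07:00–17:00: 08:30–09:00, 09:45–12:15, 12:45–13:00, 13:30–14:15, 14:45–16:30.
Priya ∩ Zara: 11:30–11:45, 12:00–12:15, 12:45–13:00, 13:30–14:15, 14:45–16:30.
Priya ∩ Zara ∩ Ulrich: 12:45–13:00, 13:30–14:15, 16:00–16:30.
Common window lengths: 15, 45, 30 min; longest is 45.

45 minutes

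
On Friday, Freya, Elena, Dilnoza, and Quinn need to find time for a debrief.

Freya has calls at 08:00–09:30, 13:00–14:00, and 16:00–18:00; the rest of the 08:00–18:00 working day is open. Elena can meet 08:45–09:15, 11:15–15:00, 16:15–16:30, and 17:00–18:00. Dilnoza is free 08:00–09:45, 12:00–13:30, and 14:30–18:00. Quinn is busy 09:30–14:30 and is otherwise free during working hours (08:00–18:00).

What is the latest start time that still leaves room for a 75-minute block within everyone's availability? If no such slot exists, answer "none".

none

Freya free within 08:00–18:00: 09:30–13:00, 14:00–16:00.
Quinn free within 08:00–18:00: 08:00–09:30, 14:30–18:00.
Freya ∩ Elena: 11:15–13:00, 14:00–15:00.
Freya ∩ Elena ∩ Dilnoza: 12:00–13:00, 14:30–15:00.
Freya ∩ Elena ∩ Dilnoza ∩ Quinn: 14:30–15:00.
Windows ≥ 75 min: (none).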